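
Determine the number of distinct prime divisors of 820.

3

820 = 2^2 · 205
205 = 5 · 41
820 = 2^2 · 5 · 41, which has 3 distinct prime factors.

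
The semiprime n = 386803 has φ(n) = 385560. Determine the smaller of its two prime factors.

613

φ(n) = (p−1)(q−1) = n − (p+q) + 1, so p + q = 386803 − 385560 + 1 = 1244.
p and q are the roots of t² − 1244t + 386803 = 0.
Discriminant: 1244² − 4·386803 = 1547536 − 1547212 = 324; √324 = 18.
q = (1244 − 18)/2 = 613, p = (1244 + 18)/2 = 631.
Check: 613 · 631 = 386803.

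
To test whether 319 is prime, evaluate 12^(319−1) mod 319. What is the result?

144

12^1 ≡ 12 (mod 319)
12^2 ≡ 12^2 = 144 ≡ 144 (mod 319)
12^4 ≡ 144^2 = 20736 ≡ 1 (mod 319)
12^8 ≡ 1^2 = 1 ≡ 1 (mod 319)
12^16 ≡ 1^2 = 1 ≡ 1 (mod 319)
12^32 ≡ 1^2 = 1 ≡ 1 (mod 319)
12^64 ≡ 1^2 = 1 ≡ 1 (mod 319)
12^128 ≡ 1^2 = 1 ≡ 1 (mod 319)
12^256 ≡ 1^2 = 1 ≡ 1 (mod 319)
318 = 256 + 32 + 16 + 8 + 4 + 2 in binary powers of 2.
So 12^318 ≡ 1 · 1 · 1 · 1 · 1 · 144 ≡ 144 (mod 319).
Since 144 ≠ 1, base 12 is a Fermat witness: 319 is composite.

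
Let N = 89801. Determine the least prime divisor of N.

89801 is odd.
Digit sum 26, not divisible by 3.
Ends in 1: not divisible by 5.
7: 89801 = 7·12828 + 5
11: 89801 = 11·8163 + 8
13: 89801 = 13·6907 + 10
17: 89801 = 17·5282 + 7
19: 89801 = 19·4726 + 7
23: 89801 = 23·3904 + 9
29: 89801 = 29·3096 + 17
31: 89801 = 31·2896 + 25
37: 89801 = 37·2427 + 2
41: 89801 = 41·2190 + 11
43: 89801 = 43·2088 + 17
47: 89801 = 47·1910 + 31
53: 89801 = 53·1694 + 19
59: 89801 = 59·1522 + 3
61: 89801 = 61·1472 + 9
67: 89801 = 67·1340 + 21
71: 89801 = 71·1264 + 57
73: 89801 = 73·1230 + 11
79: 89801 = 79·1136 + 57
83: 89801 = 83·1081 + 78
89: 89801 = 89·1009

89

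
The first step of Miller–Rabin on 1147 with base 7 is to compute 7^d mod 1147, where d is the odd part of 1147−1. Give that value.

1147 − 1 = 1146 = 2^1 · 573, so d = 573.
7^1 ≡ 7 (mod 1147)
7^2 ≡ 7^2 = 49 ≡ 49 (mod 1147)
7^4 ≡ 49^2 = 2401 ≡ 107 (mod 1147)
7^8 ≡ 107^2 = 11449 ≡ 1126 (mod 1147)
7^16 ≡ 1126^2 = 1267876 ≡ 441 (mod 1147)
7^32 ≡ 441^2 = 194481 ≡ 638 (mod 1147)
7^64 ≡ 638^2 = 407044 ≡ 1006 (mod 1147)
7^128 ≡ 1006^2 = 1012036 ≡ 382 (mod 1147)
7^256 ≡ 382^2 = 145924 ≡ 255 (mod 1147)
7^512 ≡ 255^2 = 65025 ≡ 793 (mod 1147)
573 = 512 + 32 + 16 + 8 + 4 + 1 in binary powers of 2.
So 7^573 ≡ 793 · 638 · 441 · 1126 · 107 · 7 ≡ 1025 (mod 1147).
Squaring chain: 1025; never reaches −1, so base 7 is a Miller–Rabin witness that 1147 is composite.

1025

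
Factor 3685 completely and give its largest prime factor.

3685 = 5 · 737
737 = 11 · 67
67 is prime.
So 3685 = 5 · 11 · 67; the largest prime factor is 67.

67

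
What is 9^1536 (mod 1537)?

982

9^1 ≡ 9 (mod 1537)
9^2 ≡ 9^2 = 81 ≡ 81 (mod 1537)
9^4 ≡ 81^2 = 6561 ≡ 413 (mod 1537)
9^8 ≡ 413^2 = 170569 ≡ 1499 (mod 1537)
9^16 ≡ 1499^2 = 2247001 ≡ 1444 (mod 1537)
9^32 ≡ 1444^2 = 2085136 ≡ 964 (mod 1537)
9^64 ≡ 964^2 = 929296 ≡ 948 (mod 1537)
9^128 ≡ 948^2 = 898704 ≡ 1096 (mod 1537)
9^256 ≡ 1096^2 = 1201216 ≡ 819 (mod 1537)
9^512 ≡ 819^2 = 670761 ≡ 629 (mod 1537)
9^1024 ≡ 629^2 = 395641 ≡ 632 (mod 1537)
1536 = 1024 + 512 in binary powers of 2.
So 9^1536 ≡ 632 · 629 ≡ 982 (mod 1537).
Since 982 ≠ 1, base 9 is a Fermat witness: 1537 is composite.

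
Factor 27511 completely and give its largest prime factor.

27511 = 11 · 2501
2501 = 41 · 61
61 is prime.
So 27511 = 11 · 41 · 61; the largest prime factor is 61.

61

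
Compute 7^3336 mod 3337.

2028

7^1 ≡ 7 (mod 3337)
7^2 ≡ 7^2 = 49 ≡ 49 (mod 3337)
7^4 ≡ 49^2 = 2401 ≡ 2401 (mod 3337)
7^8 ≡ 2401^2 = 5764801 ≡ 1802 (mod 3337)
7^16 ≡ 1802^2 = 3247204 ≡ 303 (mod 3337)
7^32 ≡ 303^2 = 91809 ≡ 1710 (mod 3337)
7^64 ≡ 1710^2 = 2924100 ≡ 888 (mod 3337)
7^128 ≡ 888^2 = 788544 ≡ 1012 (mod 3337)
7^256 ≡ 1012^2 = 1024144 ≡ 3022 (mod 3337)
7^512 ≡ 3022^2 = 9132484 ≡ 2452 (mod 3337)
7^1024 ≡ 2452^2 = 6012304 ≡ 2367 (mod 3337)
7^2048 ≡ 2367^2 = 5602689 ≡ 3203 (mod 3337)
3336 = 2048 + 1024 + 256 + 8 in binary powers of 2.
So 7^3336 ≡ 3203 · 2367 · 3022 · 1802 ≡ 2028 (mod 3337).
Since 2028 ≠ 1, base 7 is a Fermat witness: 3337 is composite.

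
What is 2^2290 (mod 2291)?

92

2^1 ≡ 2 (mod 2291)
2^2 ≡ 2^2 = 4 ≡ 4 (mod 2291)
2^4 ≡ 4^2 = 16 ≡ 16 (mod 2291)
2^8 ≡ 16^2 = 256 ≡ 256 (mod 2291)
2^16 ≡ 256^2 = 65536 ≡ 1388 (mod 2291)
2^32 ≡ 1388^2 = 1926544 ≡ 2104 (mod 2291)
2^64 ≡ 2104^2 = 4426816 ≡ 604 (mod 2291)
2^128 ≡ 604^2 = 364816 ≡ 547 (mod 2291)
2^256 ≡ 547^2 = 299209 ≡ 1379 (mod 2291)
2^512 ≡ 1379^2 = 1901641 ≡ 111 (mod 2291)
2^1024 ≡ 111^2 = 12321 ≡ 866 (mod 2291)
2^2048 ≡ 866^2 = 749956 ≡ 799 (mod 2291)
2290 = 2048 + 128 + 64 + 32 + 16 + 2 in binary powers of 2.
So 2^2290 ≡ 799 · 547 · 604 · 2104 · 1388 · 4 ≡ 92 (mod 2291).
Since 92 ≠ 1, base 2 is a Fermat witness: 2291 is composite.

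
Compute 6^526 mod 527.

366

6^1 ≡ 6 (mod 527)
6^2 ≡ 6^2 = 36 ≡ 36 (mod 527)
6^4 ≡ 36^2 = 1296 ≡ 242 (mod 527)
6^8 ≡ 242^2 = 58564 ≡ 67 (mod 527)
6^16 ≡ 67^2 = 4489 ≡ 273 (mod 527)
6^32 ≡ 273^2 = 74529 ≡ 222 (mod 527)
6^64 ≡ 222^2 = 49284 ≡ 273 (mod 527)
6^128 ≡ 273^2 = 74529 ≡ 222 (mod 527)
6^256 ≡ 222^2 = 49284 ≡ 273 (mod 527)
6^512 ≡ 273^2 = 74529 ≡ 222 (mod 527)
526 = 512 + 8 + 4 + 2 in binary powers of 2.
So 6^526 ≡ 222 · 67 · 242 · 36 ≡ 366 (mod 527).
Since 366 ≠ 1, base 6 is a Fermat witness: 527 is composite.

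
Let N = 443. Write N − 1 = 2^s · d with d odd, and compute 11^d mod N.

442

443 − 1 = 442 = 2^1 · 221, so d = 221.
11^1 ≡ 11 (mod 443)
11^2 ≡ 11^2 = 121 ≡ 121 (mod 443)
11^4 ≡ 121^2 = 14641 ≡ 22 (mod 443)
11^8 ≡ 22^2 = 484 ≡ 41 (mod 443)
11^16 ≡ 41^2 = 1681 ≡ 352 (mod 443)
11^32 ≡ 352^2 = 123904 ≡ 307 (mod 443)
11^64 ≡ 307^2 = 94249 ≡ 333 (mod 443)
11^128 ≡ 333^2 = 110889 ≡ 139 (mod 443)
221 = 128 + 64 + 16 + 8 + 4 + 1 in binary powers of 2.
So 11^221 ≡ 139 · 333 · 352 · 41 · 22 · 11 ≡ 442 (mod 443).
Since 11^d ≡ 442 (mod 443), base 11 does not prove 443 composite.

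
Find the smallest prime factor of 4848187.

4848187 is odd.
Digit sum 40, not divisible by 3.
Ends in 7: not divisible by 5.
7: 4848187 = 7·692598 + 1
11: 4848187 = 11·440744 + 3
13: 4848187 = 13·372937 + 6
17: 4848187 = 17·285187 + 8
19: 4848187 = 19·255167 + 14
23: 4848187 = 23·210790 + 17
29: 4848187 = 29·167178 + 25
31: 4848187 = 31·156393 + 4
37: 4848187 = 37·131032 + 3
41: 4848187 = 41·118248 + 19
43: 4848187 = 43·112748 + 23
47: 4848187 = 47·103152 + 43
53: 4848187 = 53·91475 + 12
59: 4848187 = 59·82172 + 39
61: 4848187 = 61·79478 + 29
67: 4848187 = 67·72361

67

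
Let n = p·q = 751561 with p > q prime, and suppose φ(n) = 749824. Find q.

φ(n) = (p−1)(q−1) = n − (p+q) + 1, so p + q = 751561 − 749824 + 1 = 1738.
p and q are the roots of t² − 1738t + 751561 = 0.
Discriminant: 1738² − 4·751561 = 3020644 − 3006244 = 14400; √14400 = 120.
q = (1738 − 120)/2 = 809, p = (1738 + 120)/2 = 929.
Check: 809 · 929 = 751561.

809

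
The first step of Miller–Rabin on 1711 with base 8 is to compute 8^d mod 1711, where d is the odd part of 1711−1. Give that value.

1711 − 1 = 1710 = 2^1 · 855, so d = 855.
8^1 ≡ 8 (mod 1711)
8^2 ≡ 8^2 = 64 ≡ 64 (mod 1711)
8^4 ≡ 64^2 = 4096 ≡ 674 (mod 1711)
8^8 ≡ 674^2 = 454276 ≡ 861 (mod 1711)
8^16 ≡ 861^2 = 741321 ≡ 458 (mod 1711)
8^32 ≡ 458^2 = 209764 ≡ 1022 (mod 1711)
8^64 ≡ 1022^2 = 1044484 ≡ 774 (mod 1711)
8^128 ≡ 774^2 = 599076 ≡ 226 (mod 1711)
8^256 ≡ 226^2 = 51076 ≡ 1457 (mod 1711)
8^512 ≡ 1457^2 = 2122849 ≡ 1209 (mod 1711)
855 = 512 + 256 + 64 + 16 + 4 + 2 + 1 in binary powers of 2.
So 8^855 ≡ 1209 · 1457 · 774 · 458 · 674 · 64 · 8 ≡ 50 (mod 1711).
Squaring chain: 50; never reaches −1, so base 8 is a Miller–Rabin witness that 1711 is composite.

50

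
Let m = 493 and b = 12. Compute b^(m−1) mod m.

378

12^1 ≡ 12 (mod 493)
12^2 ≡ 12^2 = 144 ≡ 144 (mod 493)
12^4 ≡ 144^2 = 20736 ≡ 30 (mod 493)
12^8 ≡ 30^2 = 900 ≡ 407 (mod 493)
12^16 ≡ 407^2 = 165649 ≡ 1 (mod 493)
12^32 ≡ 1^2 = 1 ≡ 1 (mod 493)
12^64 ≡ 1^2 = 1 ≡ 1 (mod 493)
12^128 ≡ 1^2 = 1 ≡ 1 (mod 493)
12^256 ≡ 1^2 = 1 ≡ 1 (mod 493)
492 = 256 + 128 + 64 + 32 + 8 + 4 in binary powers of 2.
So 12^492 ≡ 1 · 1 · 1 · 1 · 407 · 30 ≡ 378 (mod 493).
Since 378 ≠ 1, base 12 is a Fermat witness: 493 is composite.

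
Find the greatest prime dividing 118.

118 = 2 · 59
59 is prime.
So 118 = 2 · 59; the largest prime factor is 59.

59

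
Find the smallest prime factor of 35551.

35551 is odd.
Digit sum 19, not divisible by 3.
Ends in 1: not divisible by 5.
7: 35551 = 7·5078 + 5
11: 35551 = 11·3231 + 10
13: 35551 = 13·2734 + 9
17: 35551 = 17·2091 + 4
19: 35551 = 19·1871 + 2
23: 35551 = 23·1545 + 16
29: 35551 = 29·1225 + 26
31: 35551 = 31·1146 + 25
37: 35551 = 37·960 + 31
41: 35551 = 41·867 + 4
43: 35551 = 43·826 + 33
47: 35551 = 47·756 + 19
53: 35551 = 53·670 + 41
59: 35551 = 59·602 + 33
61: 35551 = 61·582 + 49
67: 35551 = 67·530 + 41
71: 35551 = 71·500 + 51
73: 35551 = 73·487

73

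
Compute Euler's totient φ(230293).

Factor: 230293 = 7 · 167 · 197.
φ(230293) = (7−1) · (167−1) · (197−1) = 6 · 166 · 196 = 195216.

195216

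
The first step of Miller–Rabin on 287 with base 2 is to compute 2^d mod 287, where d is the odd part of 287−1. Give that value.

172

287 − 1 = 286 = 2^1 · 143, so d = 143.
2^1 ≡ 2 (mod 287)
2^2 ≡ 2^2 = 4 ≡ 4 (mod 287)
2^4 ≡ 4^2 = 16 ≡ 16 (mod 287)
2^8 ≡ 16^2 = 256 ≡ 256 (mod 287)
2^16 ≡ 256^2 = 65536 ≡ 100 (mod 287)
2^32 ≡ 100^2 = 10000 ≡ 242 (mod 287)
2^64 ≡ 242^2 = 58564 ≡ 16 (mod 287)
2^128 ≡ 16^2 = 256 ≡ 256 (mod 287)
143 = 128 + 8 + 4 + 2 + 1 in binary powers of 2.
So 2^143 ≡ 256 · 256 · 16 · 4 · 2 ≡ 172 (mod 287).
Squaring chain: 172; never reaches −1, so base 2 is a Miller–Rabin witness that 287 is composite.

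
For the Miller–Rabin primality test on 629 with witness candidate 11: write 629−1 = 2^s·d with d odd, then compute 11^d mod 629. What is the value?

381

629 − 1 = 628 = 2^2 · 157, so d = 157.
11^1 ≡ 11 (mod 629)
11^2 ≡ 11^2 = 121 ≡ 121 (mod 629)
11^4 ≡ 121^2 = 14641 ≡ 174 (mod 629)
11^8 ≡ 174^2 = 30276 ≡ 84 (mod 629)
11^16 ≡ 84^2 = 7056 ≡ 137 (mod 629)
11^32 ≡ 137^2 = 18769 ≡ 528 (mod 629)
11^64 ≡ 528^2 = 278784 ≡ 137 (mod 629)
11^128 ≡ 137^2 = 18769 ≡ 528 (mod 629)
157 = 128 + 16 + 8 + 4 + 1 in binary powers of 2.
So 11^157 ≡ 528 · 137 · 84 · 174 · 11 ≡ 381 (mod 629).
Squaring chain: 381 → 491; never reaches −1, so base 11 is a Miller–Rabin witness that 629 is composite.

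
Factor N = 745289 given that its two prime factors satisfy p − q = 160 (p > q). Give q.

787

Since p = q + 160, we have 745289 = q(q + 160), so q² + 160q − 745289 = 0.
Discriminant: 160² + 4·745289 = 25600 + 2981156 = 3006756; √3006756 = 1734.
q = (−160 + 1734)/2 = 787, and p = q + 160 = 947.
Check: 787 · 947 = 745289.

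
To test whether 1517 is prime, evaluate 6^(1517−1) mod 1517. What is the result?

556

6^1 ≡ 6 (mod 1517)
6^2 ≡ 6^2 = 36 ≡ 36 (mod 1517)
6^4 ≡ 36^2 = 1296 ≡ 1296 (mod 1517)
6^8 ≡ 1296^2 = 1679616 ≡ 297 (mod 1517)
6^16 ≡ 297^2 = 88209 ≡ 223 (mod 1517)
6^32 ≡ 223^2 = 49729 ≡ 1185 (mod 1517)
6^64 ≡ 1185^2 = 1404225 ≡ 1000 (mod 1517)
6^128 ≡ 1000^2 = 1000000 ≡ 297 (mod 1517)
6^256 ≡ 297^2 = 88209 ≡ 223 (mod 1517)
6^512 ≡ 223^2 = 49729 ≡ 1185 (mod 1517)
6^1024 ≡ 1185^2 = 1404225 ≡ 1000 (mod 1517)
1516 = 1024 + 256 + 128 + 64 + 32 + 8 + 4 in binary powers of 2.
So 6^1516 ≡ 1000 · 223 · 297 · 1000 · 1185 · 297 · 1296 ≡ 556 (mod 1517).
Since 556 ≠ 1, base 6 is a Fermat witness: 1517 is composite.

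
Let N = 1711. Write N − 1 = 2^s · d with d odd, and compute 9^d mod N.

1082

1711 − 1 = 1710 = 2^1 · 855, so d = 855.
9^1 ≡ 9 (mod 1711)
9^2 ≡ 9^2 = 81 ≡ 81 (mod 1711)
9^4 ≡ 81^2 = 6561 ≡ 1428 (mod 1711)
9^8 ≡ 1428^2 = 2039184 ≡ 1383 (mod 1711)
9^16 ≡ 1383^2 = 1912689 ≡ 1502 (mod 1711)
9^32 ≡ 1502^2 = 2256004 ≡ 906 (mod 1711)
9^64 ≡ 906^2 = 820836 ≡ 1267 (mod 1711)
9^128 ≡ 1267^2 = 1605289 ≡ 371 (mod 1711)
9^256 ≡ 371^2 = 137641 ≡ 761 (mod 1711)
9^512 ≡ 761^2 = 579121 ≡ 803 (mod 1711)
855 = 512 + 256 + 64 + 16 + 4 + 2 + 1 in binary powers of 2.
So 9^855 ≡ 803 · 761 · 1267 · 1502 · 1428 · 81 · 9 ≡ 1082 (mod 1711).
Squaring chain: 1082; never reaches −1, so base 9 is a Miller–Rabin witness that 1711 is composite.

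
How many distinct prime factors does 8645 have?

8645 = 5 · 1729
1729 = 7 · 247
247 = 13 · 19
8645 = 5 · 7 · 13 · 19, which has 4 distinct prime factors.

4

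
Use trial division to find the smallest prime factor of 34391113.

89

34391113 is odd.
Digit sum 25, not divisible by 3.
Ends in 3: not divisible by 5.
7: 34391113 = 7·4913016 + 1
11: 34391113 = 11·3126464 + 9
13: 34391113 = 13·2645470 + 3
17: 34391113 = 17·2023006 + 11
19: 34391113 = 19·1810058 + 11
23: 34391113 = 23·1495265 + 18
29: 34391113 = 29·1185900 + 13
31: 34391113 = 31·1109390 + 23
37: 34391113 = 37·929489 + 20
41: 34391113 = 41·838807 + 26
43: 34391113 = 43·799793 + 14
47: 34391113 = 47·731725 + 38
53: 34391113 = 53·648888 + 49
59: 34391113 = 59·582900 + 13
61: 34391113 = 61·563788 + 45
67: 34391113 = 67·513300 + 13
71: 34391113 = 71·484381 + 62
73: 34391113 = 73·471111 + 10
79: 34391113 = 79·435330 + 43
83: 34391113 = 83·414350 + 63
89: 34391113 = 89·386417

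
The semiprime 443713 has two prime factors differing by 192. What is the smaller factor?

Since p = q + 192, we have 443713 = q(q + 192), so q² + 192q − 443713 = 0.
Discriminant: 192² + 4·443713 = 36864 + 1774852 = 1811716; √1811716 = 1346.
q = (−192 + 1346)/2 = 577, and p = q + 192 = 769.
Check: 577 · 769 = 443713.

577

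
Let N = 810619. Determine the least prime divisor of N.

31

810619 is odd.
Digit sum 25, not divisible by 3.
Ends in 9: not divisible by 5.
7: 810619 = 7·115802 + 5
11: 810619 = 11·73692 + 7
13: 810619 = 13·62355 + 4
17: 810619 = 17·47683 + 8
19: 810619 = 19·42664 + 3
23: 810619 = 23·35244 + 7
29: 810619 = 29·27952 + 11
31: 810619 = 31·26149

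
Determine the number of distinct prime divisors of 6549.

3

6549 = 3 · 2183
2183 = 37 · 59
6549 = 3 · 37 · 59, which has 3 distinct prime factors.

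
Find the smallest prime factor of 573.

3

573 is odd.
Digit sum 15, divisible by 3.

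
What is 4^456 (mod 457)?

4^1 ≡ 4 (mod 457)
4^2 ≡ 4^2 = 16 ≡ 16 (mod 457)
4^4 ≡ 16^2 = 256 ≡ 256 (mod 457)
4^8 ≡ 256^2 = 65536 ≡ 185 (mod 457)
4^16 ≡ 185^2 = 34225 ≡ 407 (mod 457)
4^32 ≡ 407^2 = 165649 ≡ 215 (mod 457)
4^64 ≡ 215^2 = 46225 ≡ 68 (mod 457)
4^128 ≡ 68^2 = 4624 ≡ 54 (mod 457)
4^256 ≡ 54^2 = 2916 ≡ 174 (mod 457)
456 = 256 + 128 + 64 + 8 in binary powers of 2.
So 4^456 ≡ 174 · 54 · 68 · 185 ≡ 1 (mod 457).
Since the result is 1, base 4 gives no evidence that 457 is composite.

1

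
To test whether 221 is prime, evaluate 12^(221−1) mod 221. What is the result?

157

12^1 ≡ 12 (mod 221)
12^2 ≡ 12^2 = 144 ≡ 144 (mod 221)
12^4 ≡ 144^2 = 20736 ≡ 183 (mod 221)
12^8 ≡ 183^2 = 33489 ≡ 118 (mod 221)
12^16 ≡ 118^2 = 13924 ≡ 1 (mod 221)
12^32 ≡ 1^2 = 1 ≡ 1 (mod 221)
12^64 ≡ 1^2 = 1 ≡ 1 (mod 221)
12^128 ≡ 1^2 = 1 ≡ 1 (mod 221)
220 = 128 + 64 + 16 + 8 + 4 in binary powers of 2.
So 12^220 ≡ 1 · 1 · 1 · 118 · 183 ≡ 157 (mod 221).
Since 157 ≠ 1, base 12 is a Fermat witness: 221 is composite.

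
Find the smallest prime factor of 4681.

31

4681 is odd.
Digit sum 19, not divisible by 3.
Ends in 1: not divisible by 5.
7: 4681 = 7·668 + 5
11: 4681 = 11·425 + 6
13: 4681 = 13·360 + 1
17: 4681 = 17·275 + 6
19: 4681 = 19·246 + 7
23: 4681 = 23·203 + 12
29: 4681 = 29·161 + 12
31: 4681 = 31·151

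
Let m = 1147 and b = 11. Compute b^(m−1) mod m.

11^1 ≡ 11 (mod 1147)
11^2 ≡ 11^2 = 121 ≡ 121 (mod 1147)
11^4 ≡ 121^2 = 14641 ≡ 877 (mod 1147)
11^8 ≡ 877^2 = 769129 ≡ 639 (mod 1147)
11^16 ≡ 639^2 = 408321 ≡ 1136 (mod 1147)
11^32 ≡ 1136^2 = 1290496 ≡ 121 (mod 1147)
11^64 ≡ 121^2 = 14641 ≡ 877 (mod 1147)
11^128 ≡ 877^2 = 769129 ≡ 639 (mod 1147)
11^256 ≡ 639^2 = 408321 ≡ 1136 (mod 1147)
11^512 ≡ 1136^2 = 1290496 ≡ 121 (mod 1147)
11^1024 ≡ 121^2 = 14641 ≡ 877 (mod 1147)
1146 = 1024 + 64 + 32 + 16 + 8 + 2 in binary powers of 2.
So 11^1146 ≡ 877 · 877 · 121 · 1136 · 639 · 121 ≡ 593 (mod 1147).
Since 593 ≠ 1, base 11 is a Fermat witness: 1147 is composite.

593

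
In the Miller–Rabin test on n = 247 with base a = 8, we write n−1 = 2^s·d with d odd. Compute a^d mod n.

18

247 − 1 = 246 = 2^1 · 123, so d = 123.
8^1 ≡ 8 (mod 247)
8^2 ≡ 8^2 = 64 ≡ 64 (mod 247)
8^4 ≡ 64^2 = 4096 ≡ 144 (mod 247)
8^8 ≡ 144^2 = 20736 ≡ 235 (mod 247)
8^16 ≡ 235^2 = 55225 ≡ 144 (mod 247)
8^32 ≡ 144^2 = 20736 ≡ 235 (mod 247)
8^64 ≡ 235^2 = 55225 ≡ 144 (mod 247)
123 = 64 + 32 + 16 + 8 + 2 + 1 in binary powers of 2.
So 8^123 ≡ 144 · 235 · 144 · 235 · 64 · 8 ≡ 18 (mod 247).
Squaring chain: 18; never reaches −1, so base 8 is a Miller–Rabin witness that 247 is composite.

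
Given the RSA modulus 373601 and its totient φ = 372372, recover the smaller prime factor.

φ(n) = (p−1)(q−1) = n − (p+q) + 1, so p + q = 373601 − 372372 + 1 = 1230.
p and q are the roots of t² − 1230t + 373601 = 0.
Discriminant: 1230² − 4·373601 = 1512900 − 1494404 = 18496; √18496 = 136.
q = (1230 − 136)/2 = 547, p = (1230 + 136)/2 = 683.
Check: 547 · 683 = 373601.

547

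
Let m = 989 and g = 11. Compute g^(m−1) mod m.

441

11^1 ≡ 11 (mod 989)
11^2 ≡ 11^2 = 121 ≡ 121 (mod 989)
11^4 ≡ 121^2 = 14641 ≡ 795 (mod 989)
11^8 ≡ 795^2 = 632025 ≡ 54 (mod 989)
11^16 ≡ 54^2 = 2916 ≡ 938 (mod 989)
11^32 ≡ 938^2 = 879844 ≡ 623 (mod 989)
11^64 ≡ 623^2 = 388129 ≡ 441 (mod 989)
11^128 ≡ 441^2 = 194481 ≡ 637 (mod 989)
11^256 ≡ 637^2 = 405769 ≡ 279 (mod 989)
11^512 ≡ 279^2 = 77841 ≡ 699 (mod 989)
988 = 512 + 256 + 128 + 64 + 16 + 8 + 4 in binary powers of 2.
So 11^988 ≡ 699 · 279 · 637 · 441 · 938 · 54 · 795 ≡ 441 (mod 989).
Since 441 ≠ 1, base 11 is a Fermat witness: 989 is composite.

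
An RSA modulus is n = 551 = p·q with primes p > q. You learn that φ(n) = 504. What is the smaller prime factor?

φ(n) = (p−1)(q−1) = n − (p+q) + 1, so p + q = 551 − 504 + 1 = 48.
p and q are the roots of t² − 48t + 551 = 0.
Discriminant: 48² − 4·551 = 2304 − 2204 = 100; √100 = 10.
q = (48 − 10)/2 = 19, p = (48 + 10)/2 = 29.
Check: 19 · 29 = 551.

19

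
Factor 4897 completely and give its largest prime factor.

4897 = 59 · 83
83 is prime.
So 4897 = 59 · 83; the largest prime factor is 83.

83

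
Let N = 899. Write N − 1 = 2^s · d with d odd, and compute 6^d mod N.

615

899 − 1 = 898 = 2^1 · 449, so d = 449.
6^1 ≡ 6 (mod 899)
6^2 ≡ 6^2 = 36 ≡ 36 (mod 899)
6^4 ≡ 36^2 = 1296 ≡ 397 (mod 899)
6^8 ≡ 397^2 = 157609 ≡ 284 (mod 899)
6^16 ≡ 284^2 = 80656 ≡ 645 (mod 899)
6^32 ≡ 645^2 = 416025 ≡ 687 (mod 899)
6^64 ≡ 687^2 = 471969 ≡ 893 (mod 899)
6^128 ≡ 893^2 = 797449 ≡ 36 (mod 899)
6^256 ≡ 36^2 = 1296 ≡ 397 (mod 899)
449 = 256 + 128 + 64 + 1 in binary powers of 2.
So 6^449 ≡ 397 · 36 · 893 · 6 ≡ 615 (mod 899).
Squaring chain: 615; never reaches −1, so base 6 is a Miller–Rabin witness that 899 is composite.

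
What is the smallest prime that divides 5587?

37

5587 is odd.
Digit sum 25, not divisible by 3.
Ends in 7: not divisible by 5.
7: 5587 = 7·798 + 1
11: 5587 = 11·507 + 10
13: 5587 = 13·429 + 10
17: 5587 = 17·328 + 11
19: 5587 = 19·294 + 1
23: 5587 = 23·242 + 21
29: 5587 = 29·192 + 19
31: 5587 = 31·180 + 7
37: 5587 = 37·151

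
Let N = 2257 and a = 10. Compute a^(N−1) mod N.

1925

10^1 ≡ 10 (mod 2257)
10^2 ≡ 10^2 = 100 ≡ 100 (mod 2257)
10^4 ≡ 100^2 = 10000 ≡ 972 (mod 2257)
10^8 ≡ 972^2 = 944784 ≡ 1358 (mod 2257)
10^16 ≡ 1358^2 = 1844164 ≡ 195 (mod 2257)
10^32 ≡ 195^2 = 38025 ≡ 1913 (mod 2257)
10^64 ≡ 1913^2 = 3659569 ≡ 972 (mod 2257)
10^128 ≡ 972^2 = 944784 ≡ 1358 (mod 2257)
10^256 ≡ 1358^2 = 1844164 ≡ 195 (mod 2257)
10^512 ≡ 195^2 = 38025 ≡ 1913 (mod 2257)
10^1024 ≡ 1913^2 = 3659569 ≡ 972 (mod 2257)
10^2048 ≡ 972^2 = 944784 ≡ 1358 (mod 2257)
2256 = 2048 + 128 + 64 + 16 in binary powers of 2.
So 10^2256 ≡ 1358 · 1358 · 972 · 195 ≡ 1925 (mod 2257).
Since 1925 ≠ 1, base 10 is a Fermat witness: 2257 is composite.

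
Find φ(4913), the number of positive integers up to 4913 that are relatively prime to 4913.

Factor: 4913 = 17^3.
φ(4913) = 17^2·(17−1) = 4624.

4624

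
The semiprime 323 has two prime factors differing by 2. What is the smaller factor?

17

Since p = q + 2, we have 323 = q(q + 2), so q² + 2q − 323 = 0.
Discriminant: 2² + 4·323 = 4 + 1292 = 1296; √1296 = 36.
q = (−2 + 36)/2 = 17, and p = q + 2 = 19.
Check: 17 · 19 = 323.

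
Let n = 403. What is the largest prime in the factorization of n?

31

403 = 13 · 31
31 is prime.
So 403 = 13 · 31; the largest prime factor is 31.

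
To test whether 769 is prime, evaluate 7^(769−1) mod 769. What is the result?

7^1 ≡ 7 (mod 769)
7^2 ≡ 7^2 = 49 ≡ 49 (mod 769)
7^4 ≡ 49^2 = 2401 ≡ 94 (mod 769)
7^8 ≡ 94^2 = 8836 ≡ 377 (mod 769)
7^16 ≡ 377^2 = 142129 ≡ 633 (mod 769)
7^32 ≡ 633^2 = 400689 ≡ 40 (mod 769)
7^64 ≡ 40^2 = 1600 ≡ 62 (mod 769)
7^128 ≡ 62^2 = 3844 ≡ 768 (mod 769)
7^256 ≡ 768^2 = 589824 ≡ 1 (mod 769)
7^512 ≡ 1^2 = 1 ≡ 1 (mod 769)
768 = 512 + 256 in binary powers of 2.
So 7^768 ≡ 1 · 1 ≡ 1 (mod 769).
Since the result is 1, base 7 gives no evidence that 769 is composite.

1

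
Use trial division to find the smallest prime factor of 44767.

89

44767 is odd.
Digit sum 28, not divisible by 3.
Ends in 7: not divisible by 5.
7: 44767 = 7·6395 + 2
11: 44767 = 11·4069 + 8
13: 44767 = 13·3443 + 8
17: 44767 = 17·2633 + 6
19: 44767 = 19·2356 + 3
23: 44767 = 23·1946 + 9
29: 44767 = 29·1543 + 20
31: 44767 = 31·1444 + 3
37: 44767 = 37·1209 + 34
41: 44767 = 41·1091 + 36
43: 44767 = 43·1041 + 4
47: 44767 = 47·952 + 23
53: 44767 = 53·844 + 35
59: 44767 = 59·758 + 45
61: 44767 = 61·733 + 54
67: 44767 = 67·668 + 11
71: 44767 = 71·630 + 37
73: 44767 = 73·613 + 18
79: 44767 = 79·566 + 53
83: 44767 = 83·539 + 30
89: 44767 = 89·503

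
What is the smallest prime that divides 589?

589 is odd.
Digit sum 22, not divisible by 3.
Ends in 9: not divisible by 5.
7: 589 = 7·84 + 1
11: 589 = 11·53 + 6
13: 589 = 13·45 + 4
17: 589 = 17·34 + 11
19: 589 = 19·31

19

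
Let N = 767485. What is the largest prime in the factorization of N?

767485 = 5 · 153497
153497 = 29 · 5293
5293 = 67 · 79
79 is prime.
So 767485 = 5 · 29 · 67 · 79; the largest prime factor is 79.

79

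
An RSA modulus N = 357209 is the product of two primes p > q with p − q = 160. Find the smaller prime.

523

Since p = q + 160, we have 357209 = q(q + 160), so q² + 160q − 357209 = 0.
Discriminant: 160² + 4·357209 = 25600 + 1428836 = 1454436; √1454436 = 1206.
q = (−160 + 1206)/2 = 523, and p = q + 160 = 683.
Check: 523 · 683 = 357209.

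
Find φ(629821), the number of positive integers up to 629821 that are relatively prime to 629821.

604800

Factor: 629821 = 43 · 97 · 151.
φ(629821) = (43−1) · (97−1) · (151−1) = 42 · 96 · 150 = 604800.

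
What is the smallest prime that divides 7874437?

73

7874437 is odd.
Digit sum 40, not divisible by 3.
Ends in 7: not divisible by 5.
7: 7874437 = 7·1124919 + 4
11: 7874437 = 11·715857 + 10
13: 7874437 = 13·605725 + 12
17: 7874437 = 17·463202 + 3
19: 7874437 = 19·414444 + 1
23: 7874437 = 23·342366 + 19
29: 7874437 = 29·271532 + 9
31: 7874437 = 31·254014 + 3
37: 7874437 = 37·212822 + 23
41: 7874437 = 41·192059 + 18
43: 7874437 = 43·183126 + 19
47: 7874437 = 47·167541 + 10
53: 7874437 = 53·148574 + 15
59: 7874437 = 59·133465 + 2
61: 7874437 = 61·129089 + 8
67: 7874437 = 67·117528 + 61
71: 7874437 = 71·110907 + 40
73: 7874437 = 73·107869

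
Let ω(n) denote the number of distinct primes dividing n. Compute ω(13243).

3

13243 = 17 · 779
779 = 19 · 41
13243 = 17 · 19 · 41, which has 3 distinct prime factors.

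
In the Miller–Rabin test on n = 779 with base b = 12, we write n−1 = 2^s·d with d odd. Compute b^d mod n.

768

779 − 1 = 778 = 2^1 · 389, so d = 389.
12^1 ≡ 12 (mod 779)
12^2 ≡ 12^2 = 144 ≡ 144 (mod 779)
12^4 ≡ 144^2 = 20736 ≡ 482 (mod 779)
12^8 ≡ 482^2 = 232324 ≡ 182 (mod 779)
12^16 ≡ 182^2 = 33124 ≡ 406 (mod 779)
12^32 ≡ 406^2 = 164836 ≡ 467 (mod 779)
12^64 ≡ 467^2 = 218089 ≡ 748 (mod 779)
12^128 ≡ 748^2 = 559504 ≡ 182 (mod 779)
12^256 ≡ 182^2 = 33124 ≡ 406 (mod 779)
389 = 256 + 128 + 4 + 1 in binary powers of 2.
So 12^389 ≡ 406 · 182 · 482 · 12 ≡ 768 (mod 779).
Squaring chain: 768; never reaches −1, so base 12 is a Miller–Rabin witness that 779 is composite.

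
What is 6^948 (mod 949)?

6^1 ≡ 6 (mod 949)
6^2 ≡ 6^2 = 36 ≡ 36 (mod 949)
6^4 ≡ 36^2 = 1296 ≡ 347 (mod 949)
6^8 ≡ 347^2 = 120409 ≡ 835 (mod 949)
6^16 ≡ 835^2 = 697225 ≡ 659 (mod 949)
6^32 ≡ 659^2 = 434281 ≡ 588 (mod 949)
6^64 ≡ 588^2 = 345744 ≡ 308 (mod 949)
6^128 ≡ 308^2 = 94864 ≡ 913 (mod 949)
6^256 ≡ 913^2 = 833569 ≡ 347 (mod 949)
6^512 ≡ 347^2 = 120409 ≡ 835 (mod 949)
948 = 512 + 256 + 128 + 32 + 16 + 4 in binary powers of 2.
So 6^948 ≡ 835 · 347 · 913 · 588 · 659 · 347 ≡ 300 (mod 949).
Since 300 ≠ 1, base 6 is a Fermat witness: 949 is composite.

300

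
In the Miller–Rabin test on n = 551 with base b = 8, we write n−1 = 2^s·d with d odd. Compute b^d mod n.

449

551 − 1 = 550 = 2^1 · 275, so d = 275.
8^1 ≡ 8 (mod 551)
8^2 ≡ 8^2 = 64 ≡ 64 (mod 551)
8^4 ≡ 64^2 = 4096 ≡ 239 (mod 551)
8^8 ≡ 239^2 = 57121 ≡ 368 (mod 551)
8^16 ≡ 368^2 = 135424 ≡ 429 (mod 551)
8^32 ≡ 429^2 = 184041 ≡ 7 (mod 551)
8^64 ≡ 7^2 = 49 ≡ 49 (mod 551)
8^128 ≡ 49^2 = 2401 ≡ 197 (mod 551)
8^256 ≡ 197^2 = 38809 ≡ 239 (mod 551)
275 = 256 + 16 + 2 + 1 in binary powers of 2.
So 8^275 ≡ 239 · 429 · 64 · 8 ≡ 449 (mod 551).
Squaring chain: 449; never reaches −1, so base 8 is a Miller–Rabin witness that 551 is composite.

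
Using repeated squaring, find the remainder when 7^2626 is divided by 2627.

774

7^1 ≡ 7 (mod 2627)
7^2 ≡ 7^2 = 49 ≡ 49 (mod 2627)
7^4 ≡ 49^2 = 2401 ≡ 2401 (mod 2627)
7^8 ≡ 2401^2 = 5764801 ≡ 1163 (mod 2627)
7^16 ≡ 1163^2 = 1352569 ≡ 2291 (mod 2627)
7^32 ≡ 2291^2 = 5248681 ≡ 2562 (mod 2627)
7^64 ≡ 2562^2 = 6563844 ≡ 1598 (mod 2627)
7^128 ≡ 1598^2 = 2553604 ≡ 160 (mod 2627)
7^256 ≡ 160^2 = 25600 ≡ 1957 (mod 2627)
7^512 ≡ 1957^2 = 3829849 ≡ 2310 (mod 2627)
7^1024 ≡ 2310^2 = 5336100 ≡ 663 (mod 2627)
7^2048 ≡ 663^2 = 439569 ≡ 860 (mod 2627)
2626 = 2048 + 512 + 64 + 2 in binary powers of 2.
So 7^2626 ≡ 860 · 2310 · 1598 · 49 ≡ 774 (mod 2627).
Since 774 ≠ 1, base 7 is a Fermat witness: 2627 is composite.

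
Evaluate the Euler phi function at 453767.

427680

Factor: 453767 = 23 · 109 · 181.
φ(453767) = (23−1) · (109−1) · (181−1) = 22 · 108 · 180 = 427680.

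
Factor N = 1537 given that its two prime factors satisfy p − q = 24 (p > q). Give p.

53

Since p = q + 24, we have 1537 = q(q + 24), so q² + 24q − 1537 = 0.
Discriminant: 24² + 4·1537 = 576 + 6148 = 6724; √6724 = 82.
q = (−24 + 82)/2 = 29, and p = q + 24 = 53.
Check: 29 · 53 = 1537.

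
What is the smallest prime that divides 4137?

4137 is odd.
Digit sum 15, divisible by 3.

3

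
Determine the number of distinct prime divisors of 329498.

5

329498 = 2 · 164749
164749 = 13 · 12673
12673 = 19 · 667
667 = 23 · 29
329498 = 2 · 13 · 19 · 23 · 29, which has 5 distinct prime factors.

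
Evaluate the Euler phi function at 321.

Factor: 321 = 3 · 107.
φ(321) = (3−1) · (107−1) = 2 · 106 = 212.

212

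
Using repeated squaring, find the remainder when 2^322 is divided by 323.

157

2^1 ≡ 2 (mod 323)
2^2 ≡ 2^2 = 4 ≡ 4 (mod 323)
2^4 ≡ 4^2 = 16 ≡ 16 (mod 323)
2^8 ≡ 16^2 = 256 ≡ 256 (mod 323)
2^16 ≡ 256^2 = 65536 ≡ 290 (mod 323)
2^32 ≡ 290^2 = 84100 ≡ 120 (mod 323)
2^64 ≡ 120^2 = 14400 ≡ 188 (mod 323)
2^128 ≡ 188^2 = 35344 ≡ 137 (mod 323)
2^256 ≡ 137^2 = 18769 ≡ 35 (mod 323)
322 = 256 + 64 + 2 in binary powers of 2.
So 2^322 ≡ 35 · 188 · 4 ≡ 157 (mod 323).
Since 157 ≠ 1, base 2 is a Fermat witness: 323 is composite.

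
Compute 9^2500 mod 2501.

1

9^1 ≡ 9 (mod 2501)
9^2 ≡ 9^2 = 81 ≡ 81 (mod 2501)
9^4 ≡ 81^2 = 6561 ≡ 1559 (mod 2501)
9^8 ≡ 1559^2 = 2430481 ≡ 2010 (mod 2501)
9^16 ≡ 2010^2 = 4040100 ≡ 985 (mod 2501)
9^32 ≡ 985^2 = 970225 ≡ 2338 (mod 2501)
9^64 ≡ 2338^2 = 5466244 ≡ 1559 (mod 2501)
9^128 ≡ 1559^2 = 2430481 ≡ 2010 (mod 2501)
9^256 ≡ 2010^2 = 4040100 ≡ 985 (mod 2501)
9^512 ≡ 985^2 = 970225 ≡ 2338 (mod 2501)
9^1024 ≡ 2338^2 = 5466244 ≡ 1559 (mod 2501)
9^2048 ≡ 1559^2 = 2430481 ≡ 2010 (mod 2501)
2500 = 2048 + 256 + 128 + 64 + 4 in binary powers of 2.
So 9^2500 ≡ 2010 · 985 · 2010 · 1559 · 1559 ≡ 1 (mod 2501).
Since the result is 1, base 9 gives no evidence that 2501 is composite.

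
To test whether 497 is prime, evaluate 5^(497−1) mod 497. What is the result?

5^1 ≡ 5 (mod 497)
5^2 ≡ 5^2 = 25 ≡ 25 (mod 497)
5^4 ≡ 25^2 = 625 ≡ 128 (mod 497)
5^8 ≡ 128^2 = 16384 ≡ 480 (mod 497)
5^16 ≡ 480^2 = 230400 ≡ 289 (mod 497)
5^32 ≡ 289^2 = 83521 ≡ 25 (mod 497)
5^64 ≡ 25^2 = 625 ≡ 128 (mod 497)
5^128 ≡ 128^2 = 16384 ≡ 480 (mod 497)
5^256 ≡ 480^2 = 230400 ≡ 289 (mod 497)
496 = 256 + 128 + 64 + 32 + 16 in binary powers of 2.
So 5^496 ≡ 289 · 480 · 128 · 25 · 289 ≡ 289 (mod 497).
Since 289 ≠ 1, base 5 is a Fermat witness: 497 is composite.

289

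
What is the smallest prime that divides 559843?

559843 is odd.
Digit sum 34, not divisible by 3.
Ends in 3: not divisible by 5.
7: 559843 = 7·79977 + 4
11: 559843 = 11·50894 + 9
13: 559843 = 13·43064 + 11
17: 559843 = 17·32931 + 16
19: 559843 = 19·29465 + 8
23: 559843 = 23·24341

23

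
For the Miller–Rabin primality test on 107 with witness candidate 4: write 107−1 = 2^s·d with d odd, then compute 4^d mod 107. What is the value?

107 − 1 = 106 = 2^1 · 53, so d = 53.
4^1 ≡ 4 (mod 107)
4^2 ≡ 4^2 = 16 ≡ 16 (mod 107)
4^4 ≡ 16^2 = 256 ≡ 42 (mod 107)
4^8 ≡ 42^2 = 1764 ≡ 52 (mod 107)
4^16 ≡ 52^2 = 2704 ≡ 29 (mod 107)
4^32 ≡ 29^2 = 841 ≡ 92 (mod 107)
53 = 32 + 16 + 4 + 1 in binary powers of 2.
So 4^53 ≡ 92 · 29 · 42 · 4 ≡ 1 (mod 107).
Since 4^d ≡ 1 (mod 107), base 4 does not prove 107 composite.

1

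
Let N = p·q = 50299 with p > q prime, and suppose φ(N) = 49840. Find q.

φ(n) = (p−1)(q−1) = n − (p+q) + 1, so p + q = 50299 − 49840 + 1 = 460.
p and q are the roots of t² − 460t + 50299 = 0.
Discriminant: 460² − 4·50299 = 211600 − 201196 = 10404; √10404 = 102.
q = (460 − 102)/2 = 179, p = (460 + 102)/2 = 281.
Check: 179 · 281 = 50299.

179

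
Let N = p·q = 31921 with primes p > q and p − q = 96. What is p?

Since p = q + 96, we have 31921 = q(q + 96), so q² + 96q − 31921 = 0.
Discriminant: 96² + 4·31921 = 9216 + 127684 = 136900; √136900 = 370.
q = (−96 + 370)/2 = 137, and p = q + 96 = 233.
Check: 137 · 233 = 31921.

233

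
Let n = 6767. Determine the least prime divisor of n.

6767 is odd.
Digit sum 26, not divisible by 3.
Ends in 7: not divisible by 5.
7: 6767 = 7·966 + 5
11: 6767 = 11·615 + 2
13: 6767 = 13·520 + 7
17: 6767 = 17·398 + 1
19: 6767 = 19·356 + 3
23: 6767 = 23·294 + 5
29: 6767 = 29·233 + 10
31: 6767 = 31·218 + 9
37: 6767 = 37·182 + 33
41: 6767 = 41·165 + 2
43: 6767 = 43·157 + 16
47: 6767 = 47·143 + 46
53: 6767 = 53·127 + 36
59: 6767 = 59·114 + 41
61: 6767 = 61·110 + 57
67: 6767 = 67·101

67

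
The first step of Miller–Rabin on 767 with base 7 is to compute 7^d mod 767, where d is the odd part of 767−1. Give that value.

767 − 1 = 766 = 2^1 · 383, so d = 383.
7^1 ≡ 7 (mod 767)
7^2 ≡ 7^2 = 49 ≡ 49 (mod 767)
7^4 ≡ 49^2 = 2401 ≡ 100 (mod 767)
7^8 ≡ 100^2 = 10000 ≡ 29 (mod 767)
7^16 ≡ 29^2 = 841 ≡ 74 (mod 767)
7^32 ≡ 74^2 = 5476 ≡ 107 (mod 767)
7^64 ≡ 107^2 = 11449 ≡ 711 (mod 767)
7^128 ≡ 711^2 = 505521 ≡ 68 (mod 767)
7^256 ≡ 68^2 = 4624 ≡ 22 (mod 767)
383 = 256 + 64 + 32 + 16 + 8 + 4 + 2 + 1 in binary powers of 2.
So 7^383 ≡ 22 · 711 · 107 · 74 · 29 · 100 · 49 · 7 ≡ 652 (mod 767).
Squaring chain: 652; never reaches −1, so base 7 is a Miller–Rabin witness that 767 is composite.

652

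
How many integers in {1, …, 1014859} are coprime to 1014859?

982056

Factor: 1014859 = 59 · 103 · 167.
φ(1014859) = (59−1) · (103−1) · (167−1) = 58 · 102 · 166 = 982056.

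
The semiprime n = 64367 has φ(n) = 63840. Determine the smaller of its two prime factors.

φ(n) = (p−1)(q−1) = n − (p+q) + 1, so p + q = 64367 − 63840 + 1 = 528.
p and q are the roots of t² − 528t + 64367 = 0.
Discriminant: 528² − 4·64367 = 278784 − 257468 = 21316; √21316 = 146.
q = (528 − 146)/2 = 191, p = (528 + 146)/2 = 337.
Check: 191 · 337 = 64367.

191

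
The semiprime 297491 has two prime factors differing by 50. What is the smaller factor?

Since p = q + 50, we have 297491 = q(q + 50), so q² + 50q − 297491 = 0.
Discriminant: 50² + 4·297491 = 2500 + 1189964 = 1192464; √1192464 = 1092.
q = (−50 + 1092)/2 = 521, and p = q + 50 = 571.
Check: 521 · 571 = 297491.

521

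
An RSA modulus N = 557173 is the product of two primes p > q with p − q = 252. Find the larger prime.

Since p = q + 252, we have 557173 = q(q + 252), so q² + 252q − 557173 = 0.
Discriminant: 252² + 4·557173 = 63504 + 2228692 = 2292196; √2292196 = 1514.
q = (−252 + 1514)/2 = 631, and p = q + 252 = 883.
Check: 631 · 883 = 557173.

883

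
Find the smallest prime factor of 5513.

5513 is odd.
Digit sum 14, not divisible by 3.
Ends in 3: not divisible by 5.
7: 5513 = 7·787 + 4
11: 5513 = 11·501 + 2
13: 5513 = 13·424 + 1
17: 5513 = 17·324 + 5
19: 5513 = 19·290 + 3
23: 5513 = 23·239 + 16
29: 5513 = 29·190 + 3
31: 5513 = 31·177 + 26
37: 5513 = 37·149

37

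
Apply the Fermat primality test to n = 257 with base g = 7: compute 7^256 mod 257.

1

7^1 ≡ 7 (mod 257)
7^2 ≡ 7^2 = 49 ≡ 49 (mod 257)
7^4 ≡ 49^2 = 2401 ≡ 88 (mod 257)
7^8 ≡ 88^2 = 7744 ≡ 34 (mod 257)
7^16 ≡ 34^2 = 1156 ≡ 128 (mod 257)
7^32 ≡ 128^2 = 16384 ≡ 193 (mod 257)
7^64 ≡ 193^2 = 37249 ≡ 241 (mod 257)
7^128 ≡ 241^2 = 58081 ≡ 256 (mod 257)
7^256 ≡ 256^2 = 65536 ≡ 1 (mod 257)
256 = 256 in binary powers of 2.
So 7^256 ≡ 1 ≡ 1 (mod 257).
Since the result is 1, base 7 gives no evidence that 257 is composite.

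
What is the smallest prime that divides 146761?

146761 is odd.
Digit sum 25, not divisible by 3.
Ends in 1: not divisible by 5.
7: 146761 = 7·20965 + 6
11: 146761 = 11·13341 + 10
13: 146761 = 13·11289 + 4
17: 146761 = 17·8633

17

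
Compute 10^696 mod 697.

10^1 ≡ 10 (mod 697)
10^2 ≡ 10^2 = 100 ≡ 100 (mod 697)
10^4 ≡ 100^2 = 10000 ≡ 242 (mod 697)
10^8 ≡ 242^2 = 58564 ≡ 16 (mod 697)
10^16 ≡ 16^2 = 256 ≡ 256 (mod 697)
10^32 ≡ 256^2 = 65536 ≡ 18 (mod 697)
10^64 ≡ 18^2 = 324 ≡ 324 (mod 697)
10^128 ≡ 324^2 = 104976 ≡ 426 (mod 697)
10^256 ≡ 426^2 = 181476 ≡ 256 (mod 697)
10^512 ≡ 256^2 = 65536 ≡ 18 (mod 697)
696 = 512 + 128 + 32 + 16 + 8 in binary powers of 2.
So 10^696 ≡ 18 · 426 · 18 · 256 · 16 ≡ 543 (mod 697).
Since 543 ≠ 1, base 10 is a Fermat witness: 697 is composite.

543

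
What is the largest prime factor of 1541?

67

1541 = 23 · 67
67 is prime.
So 1541 = 23 · 67; the largest prime factor is 67.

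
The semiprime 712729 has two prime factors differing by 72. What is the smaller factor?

809

Since p = q + 72, we have 712729 = q(q + 72), so q² + 72q − 712729 = 0.
Discriminant: 72² + 4·712729 = 5184 + 2850916 = 2856100; √2856100 = 1690.
q = (−72 + 1690)/2 = 809, and p = q + 72 = 881.
Check: 809 · 881 = 712729.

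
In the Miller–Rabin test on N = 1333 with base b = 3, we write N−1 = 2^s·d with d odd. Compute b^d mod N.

1333 − 1 = 1332 = 2^2 · 333, so d = 333.
3^1 ≡ 3 (mod 1333)
3^2 ≡ 3^2 = 9 ≡ 9 (mod 1333)
3^4 ≡ 9^2 = 81 ≡ 81 (mod 1333)
3^8 ≡ 81^2 = 6561 ≡ 1229 (mod 1333)
3^16 ≡ 1229^2 = 1510441 ≡ 152 (mod 1333)
3^32 ≡ 152^2 = 23104 ≡ 443 (mod 1333)
3^64 ≡ 443^2 = 196249 ≡ 298 (mod 1333)
3^128 ≡ 298^2 = 88804 ≡ 826 (mod 1333)
3^256 ≡ 826^2 = 682276 ≡ 1113 (mod 1333)
333 = 256 + 64 + 8 + 4 + 1 in binary powers of 2.
So 3^333 ≡ 1113 · 298 · 1229 · 81 · 3 ≡ 1298 (mod 1333).
Squaring chain: 1298 → 1225; never reaches −1, so base 3 is a Miller–Rabin witness that 1333 is composite.

1298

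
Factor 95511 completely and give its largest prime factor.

79

95511 = 3 · 31837
31837 = 13 · 2449
2449 = 31 · 79
79 is prime.
So 95511 = 3 · 13 · 31 · 79; the largest prime factor is 79.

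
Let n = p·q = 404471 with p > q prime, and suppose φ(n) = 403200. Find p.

641

φ(n) = (p−1)(q−1) = n − (p+q) + 1, so p + q = 404471 − 403200 + 1 = 1272.
p and q are the roots of t² − 1272t + 404471 = 0.
Discriminant: 1272² − 4·404471 = 1617984 − 1617884 = 100; √100 = 10.
q = (1272 − 10)/2 = 631, p = (1272 + 10)/2 = 641.
Check: 631 · 641 = 404471.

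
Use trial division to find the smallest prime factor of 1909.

1909 is odd.
Digit sum 19, not divisible by 3.
Ends in 9: not divisible by 5.
7: 1909 = 7·272 + 5
11: 1909 = 11·173 + 6
13: 1909 = 13·146 + 11
17: 1909 = 17·112 + 5
19: 1909 = 19·100 + 9
23: 1909 = 23·83

23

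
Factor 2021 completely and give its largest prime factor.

2021 = 43 · 47
47 is prime.
So 2021 = 43 · 47; the largest prime factor is 47.

47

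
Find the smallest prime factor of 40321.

40321 is odd.
Digit sum 10, not divisible by 3.
Ends in 1: not divisible by 5.
7: 40321 = 7·5760 + 1
11: 40321 = 11·3665 + 6
13: 40321 = 13·3101 + 8
17: 40321 = 17·2371 + 14
19: 40321 = 19·2122 + 3
23: 40321 = 23·1753 + 2
29: 40321 = 29·1390 + 11
31: 40321 = 31·1300 + 21
37: 40321 = 37·1089 + 28
41: 40321 = 41·983 + 18
43: 40321 = 43·937 + 30
47: 40321 = 47·857 + 42
53: 40321 = 53·760 + 41
59: 40321 = 59·683 + 24
61: 40321 = 61·661

61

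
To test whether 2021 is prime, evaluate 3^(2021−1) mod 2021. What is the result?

3^1 ≡ 3 (mod 2021)
3^2 ≡ 3^2 = 9 ≡ 9 (mod 2021)
3^4 ≡ 9^2 = 81 ≡ 81 (mod 2021)
3^8 ≡ 81^2 = 6561 ≡ 498 (mod 2021)
3^16 ≡ 498^2 = 248004 ≡ 1442 (mod 2021)
3^32 ≡ 1442^2 = 2079364 ≡ 1776 (mod 2021)
3^64 ≡ 1776^2 = 3154176 ≡ 1416 (mod 2021)
3^128 ≡ 1416^2 = 2005056 ≡ 224 (mod 2021)
3^256 ≡ 224^2 = 50176 ≡ 1672 (mod 2021)
3^512 ≡ 1672^2 = 2795584 ≡ 541 (mod 2021)
3^1024 ≡ 541^2 = 292681 ≡ 1657 (mod 2021)
2020 = 1024 + 512 + 256 + 128 + 64 + 32 + 4 in binary powers of 2.
So 3^2020 ≡ 1657 · 541 · 1672 · 224 · 1416 · 1776 · 81 ≡ 253 (mod 2021).
Since 253 ≠ 1, base 3 is a Fermat witness: 2021 is composite.

253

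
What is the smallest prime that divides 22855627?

22855627 is odd.
Digit sum 37, not divisible by 3.
Ends in 7: not divisible by 5.
7: 22855627 = 7·3265089 + 4
11: 22855627 = 11·2077784 + 3
13: 22855627 = 13·1758125 + 2
17: 22855627 = 17·1344448 + 11
19: 22855627 = 19·1202927 + 14
23: 22855627 = 23·993722 + 21
29: 22855627 = 29·788125 + 2
31: 22855627 = 31·737278 + 9
37: 22855627 = 37·617719 + 24
41: 22855627 = 41·557454 + 13
43: 22855627 = 43·531526 + 9
47: 22855627 = 47·486289 + 44
53: 22855627 = 53·431238 + 13
59: 22855627 = 59·387383 + 30
61: 22855627 = 61·374682 + 25
67: 22855627 = 67·341128 + 51
71: 22855627 = 71·321910 + 17
73: 22855627 = 73·313090 + 57
79: 22855627 = 79·289311 + 58
83: 22855627 = 83·275369

83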